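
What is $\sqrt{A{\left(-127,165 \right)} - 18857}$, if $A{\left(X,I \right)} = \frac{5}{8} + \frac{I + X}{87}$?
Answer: $\frac{i \sqrt{2283529542}}{348} \approx 137.32 i$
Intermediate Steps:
$A{\left(X,I \right)} = \frac{5}{8} + \frac{I}{87} + \frac{X}{87}$ ($A{\left(X,I \right)} = 5 \cdot \frac{1}{8} + \left(I + X\right) \frac{1}{87} = \frac{5}{8} + \left(\frac{I}{87} + \frac{X}{87}\right) = \frac{5}{8} + \frac{I}{87} + \frac{X}{87}$)
$\sqrt{A{\left(-127,165 \right)} - 18857} = \sqrt{\left(\frac{5}{8} + \frac{1}{87} \cdot 165 + \frac{1}{87} \left(-127\right)\right) - 18857} = \sqrt{\left(\frac{5}{8} + \frac{55}{29} - \frac{127}{87}\right) - 18857} = \sqrt{\frac{739}{696} - 18857} = \sqrt{- \frac{13123733}{696}} = \frac{i \sqrt{2283529542}}{348}$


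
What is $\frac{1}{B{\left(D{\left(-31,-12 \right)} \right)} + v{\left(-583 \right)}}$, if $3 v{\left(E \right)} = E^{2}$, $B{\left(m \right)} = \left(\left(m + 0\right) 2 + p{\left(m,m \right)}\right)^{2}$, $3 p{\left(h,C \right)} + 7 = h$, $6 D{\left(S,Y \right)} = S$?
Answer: $\frac{324}{36775093} \approx 8.8103 \cdot 10^{-6}$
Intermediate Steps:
$D{\left(S,Y \right)} = \frac{S}{6}$
$p{\left(h,C \right)} = - \frac{7}{3} + \frac{h}{3}$
$B{\left(m \right)} = \left(- \frac{7}{3} + \frac{7 m}{3}\right)^{2}$ ($B{\left(m \right)} = \left(\left(m + 0\right) 2 + \left(- \frac{7}{3} + \frac{m}{3}\right)\right)^{2} = \left(m 2 + \left(- \frac{7}{3} + \frac{m}{3}\right)\right)^{2} = \left(2 m + \left(- \frac{7}{3} + \frac{m}{3}\right)\right)^{2} = \left(- \frac{7}{3} + \frac{7 m}{3}\right)^{2}$)
$v{\left(E \right)} = \frac{E^{2}}{3}$
$\frac{1}{B{\left(D{\left(-31,-12 \right)} \right)} + v{\left(-583 \right)}} = \frac{1}{\frac{49 \left(-1 + \frac{1}{6} \left(-31\right)\right)^{2}}{9} + \frac{\left(-583\right)^{2}}{3}} = \frac{1}{\frac{49 \left(-1 - \frac{31}{6}\right)^{2}}{9} + \frac{1}{3} \cdot 339889} = \frac{1}{\frac{49 \left(- \frac{37}{6}\right)^{2}}{9} + \frac{339889}{3}} = \frac{1}{\frac{49}{9} \cdot \frac{1369}{36} + \frac{339889}{3}} = \frac{1}{\frac{67081}{324} + \frac{339889}{3}} = \frac{1}{\frac{36775093}{324}} = \frac{324}{36775093}$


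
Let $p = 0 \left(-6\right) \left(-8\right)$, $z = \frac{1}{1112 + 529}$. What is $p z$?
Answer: $0$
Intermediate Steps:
$z = \frac{1}{1641} \approx 0.00060938$
$p = 0$ ($p = 0 \left(-8\right) = 0$)
$p z = 0 \cdot \frac{1}{1641} = 0$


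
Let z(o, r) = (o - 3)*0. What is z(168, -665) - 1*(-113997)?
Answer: 113997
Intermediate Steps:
z(o, r) = 0 (z(o, r) = (-3 + o)*0 = 0)
z(168, -665) - 1*(-113997) = 0 - 1*(-113997) = 0 + 113997 = 113997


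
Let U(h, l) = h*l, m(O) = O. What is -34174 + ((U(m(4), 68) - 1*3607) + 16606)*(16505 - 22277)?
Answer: -76634386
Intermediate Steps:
-34174 + ((U(m(4), 68) - 1*3607) + 16606)*(16505 - 22277) = -34174 + ((4*68 - 1*3607) + 16606)*(16505 - 22277) = -34174 + ((272 - 3607) + 16606)*(-5772) = -34174 + (-3335 + 16606)*(-5772) = -34174 + 13271*(-5772) = -34174 - 76600212 = -76634386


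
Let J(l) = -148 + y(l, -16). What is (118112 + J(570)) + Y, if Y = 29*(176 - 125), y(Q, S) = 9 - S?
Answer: 119468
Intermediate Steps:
J(l) = -123 (J(l) = -148 + (9 - 1*(-16)) = -148 + (9 + 16) = -148 + 25 = -123)
Y = 1479 (Y = 29*51 = 1479)
(118112 + J(570)) + Y = (118112 - 123) + 1479 = 117989 + 1479 = 119468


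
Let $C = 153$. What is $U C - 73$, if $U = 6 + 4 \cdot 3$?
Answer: $2681$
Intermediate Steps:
$U = 18$ ($U = 6 + 12 = 18$)
$U C - 73 = 18 \cdot 153 - 73 = 2754 - 73 = 2681$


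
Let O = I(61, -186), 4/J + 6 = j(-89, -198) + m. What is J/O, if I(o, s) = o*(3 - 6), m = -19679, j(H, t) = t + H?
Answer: 1/913719 ≈ 1.0944e-6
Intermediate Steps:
j(H, t) = H + t
J = -1/4993 (J = 4/(-6 + ((-89 - 198) - 19679)) = 4/(-6 + (-287 - 19679)) = 4/(-6 - 19966) = 4/(-19972) = 4*(-1/19972) = -1/4993 ≈ -0.00020028)
I(o, s) = -3*o (I(o, s) = o*(-3) = -3*o)
O = -183 (O = -3*61 = -183)
J/O = -1/4993/(-183) = -1/4993*(-1/183) = 1/913719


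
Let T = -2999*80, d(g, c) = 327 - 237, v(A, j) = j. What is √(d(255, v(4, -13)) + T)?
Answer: I*√239830 ≈ 489.72*I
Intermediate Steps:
d(g, c) = 90
T = -239920
√(d(255, v(4, -13)) + T) = √(90 - 239920) = √(-239830) = I*√239830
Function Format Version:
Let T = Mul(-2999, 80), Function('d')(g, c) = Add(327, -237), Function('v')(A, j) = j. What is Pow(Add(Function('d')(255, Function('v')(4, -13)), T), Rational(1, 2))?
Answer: Mul(I, Pow(239830, Rational(1, 2))) ≈ Mul(489.72, I)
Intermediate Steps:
Function('d')(g, c) = 90
T = -239920
Pow(Add(Function('d')(255, Function('v')(4, -13)), T), Rational(1, 2)) = Pow(Add(90, -239920), Rational(1, 2)) = Pow(-239830, Rational(1, 2)) = Mul(I, Pow(239830, Rational(1, 2)))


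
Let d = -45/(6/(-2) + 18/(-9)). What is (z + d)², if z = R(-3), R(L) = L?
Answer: 36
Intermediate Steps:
d = 9 (d = -45/(6*(-½) + 18*(-⅑)) = -45/(-3 - 2) = -45/(-5) = -45*(-⅕) = 9)
z = -3
(z + d)² = (-3 + 9)² = 6² = 36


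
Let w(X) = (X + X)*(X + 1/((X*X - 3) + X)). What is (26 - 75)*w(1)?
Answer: 0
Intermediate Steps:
w(X) = 2*X*(X + 1/(-3 + X + X²)) (w(X) = (2*X)*(X + 1/((X² - 3) + X)) = (2*X)*(X + 1/((-3 + X²) + X)) = (2*X)*(X + 1/(-3 + X + X²)) = 2*X*(X + 1/(-3 + X + X²)))
(26 - 75)*w(1) = (26 - 75)*(2*1*(1 + 1² + 1³ - 3*1)/(-3 + 1 + 1²)) = -98*(1 + 1 + 1 - 3)/(-3 + 1 + 1) = -98*0/(-1) = -98*(-1)*0 = -49*0 = 0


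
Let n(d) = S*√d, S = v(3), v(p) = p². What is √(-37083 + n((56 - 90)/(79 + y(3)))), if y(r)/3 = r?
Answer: √(-17948172 + 198*I*√187)/22 ≈ 0.014525 + 192.57*I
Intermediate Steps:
y(r) = 3*r
S = 9 (S = 3² = 9)
n(d) = 9*√d
√(-37083 + n((56 - 90)/(79 + y(3)))) = √(-37083 + 9*√((56 - 90)/(79 + 3*3))) = √(-37083 + 9*√(-34/(79 + 9))) = √(-37083 + 9*√(-34/88)) = √(-37083 + 9*√(-34*1/88)) = √(-37083 + 9*√(-17/44)) = √(-37083 + 9*(I*√187/22)) = √(-37083 + 9*I*√187/22)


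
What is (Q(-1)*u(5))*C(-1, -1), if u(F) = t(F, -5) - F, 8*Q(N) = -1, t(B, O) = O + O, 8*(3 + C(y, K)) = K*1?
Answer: -375/64 ≈ -5.8594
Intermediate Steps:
C(y, K) = -3 + K/8 (C(y, K) = -3 + (K*1)/8 = -3 + K/8)
t(B, O) = 2*O
Q(N) = -⅛ (Q(N) = (⅛)*(-1) = -⅛)
u(F) = -10 - F (u(F) = 2*(-5) - F = -10 - F)
(Q(-1)*u(5))*C(-1, -1) = (-(-10 - 1*5)/8)*(-3 + (⅛)*(-1)) = (-(-10 - 5)/8)*(-3 - ⅛) = -⅛*(-15)*(-25/8) = (15/8)*(-25/8) = -375/64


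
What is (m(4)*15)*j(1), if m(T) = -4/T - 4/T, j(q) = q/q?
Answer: -30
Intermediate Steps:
j(q) = 1
m(T) = -8/T
(m(4)*15)*j(1) = (-8/4*15)*1 = (-8*1/4*15)*1 = -2*15*1 = -30*1 = -30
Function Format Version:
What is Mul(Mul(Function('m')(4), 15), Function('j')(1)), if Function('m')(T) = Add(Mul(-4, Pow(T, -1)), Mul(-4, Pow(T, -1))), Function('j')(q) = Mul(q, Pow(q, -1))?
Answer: -30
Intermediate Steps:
Function('j')(q) = 1
Function('m')(T) = Mul(-8, Pow(T, -1))
Mul(Mul(Function('m')(4), 15), Function('j')(1)) = Mul(Mul(Mul(-8, Pow(4, -1)), 15), 1) = Mul(Mul(Mul(-8, Rational(1, 4)), 15), 1) = Mul(Mul(-2, 15), 1) = Mul(-30, 1) = -30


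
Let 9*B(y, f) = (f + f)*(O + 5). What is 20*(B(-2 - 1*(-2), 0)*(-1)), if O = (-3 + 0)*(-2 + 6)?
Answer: 0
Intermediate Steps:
O = -12 (O = -3*4 = -12)
B(y, f) = -14*f/9 (B(y, f) = ((f + f)*(-12 + 5))/9 = ((2*f)*(-7))/9 = (-14*f)/9 = -14*f/9)
20*(B(-2 - 1*(-2), 0)*(-1)) = 20*(-14/9*0*(-1)) = 20*(0*(-1)) = 20*0 = 0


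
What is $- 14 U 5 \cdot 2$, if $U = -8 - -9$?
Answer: $-140$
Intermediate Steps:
$U = 1$ ($U = -8 + 9 = 1$)
$- 14 U 5 \cdot 2 = \left(-14\right) 1 \cdot 5 \cdot 2 = \left(-14\right) 10 = -140$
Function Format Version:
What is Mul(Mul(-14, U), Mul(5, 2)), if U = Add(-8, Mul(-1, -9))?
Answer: -140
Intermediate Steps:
U = 1 (U = Add(-8, 9) = 1)
Mul(Mul(-14, U), Mul(5, 2)) = Mul(Mul(-14, 1), Mul(5, 2)) = Mul(-14, 10) = -140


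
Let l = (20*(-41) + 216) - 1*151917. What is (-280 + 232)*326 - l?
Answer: 136873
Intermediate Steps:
l = -152521 (l = (-820 + 216) - 151917 = -604 - 151917 = -152521)
(-280 + 232)*326 - l = (-280 + 232)*326 - 1*(-152521) = -48*326 + 152521 = -15648 + 152521 = 136873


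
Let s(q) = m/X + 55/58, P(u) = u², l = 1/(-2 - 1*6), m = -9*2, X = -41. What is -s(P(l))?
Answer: -3299/2378 ≈ -1.3873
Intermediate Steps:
m = -18
l = -⅛ (l = 1/(-2 - 6) = 1/(-8) = -⅛ ≈ -0.12500)
s(q) = 3299/2378 (s(q) = -18/(-41) + 55/58 = -18*(-1/41) + 55*(1/58) = 18/41 + 55/58 = 3299/2378)
-s(P(l)) = -1*3299/2378 = -3299/2378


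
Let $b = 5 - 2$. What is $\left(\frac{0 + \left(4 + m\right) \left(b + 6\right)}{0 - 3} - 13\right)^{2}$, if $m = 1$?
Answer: $784$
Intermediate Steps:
$b = 3$ ($b = 5 - 2 = 3$)
$\left(\frac{0 + \left(4 + m\right) \left(b + 6\right)}{0 - 3} - 13\right)^{2} = \left(\frac{0 + \left(4 + 1\right) \left(3 + 6\right)}{0 - 3} - 13\right)^{2} = \left(\frac{0 + 5 \cdot 9}{-3} - 13\right)^{2} = \left(\left(0 + 45\right) \left(- \frac{1}{3}\right) - 13\right)^{2} = \left(45 \left(- \frac{1}{3}\right) - 13\right)^{2} = \left(-15 - 13\right)^{2} = \left(-28\right)^{2} = 784$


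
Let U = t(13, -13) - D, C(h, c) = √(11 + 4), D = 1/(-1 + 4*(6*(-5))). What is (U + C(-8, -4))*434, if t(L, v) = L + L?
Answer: 1365798/121 + 434*√15 ≈ 12968.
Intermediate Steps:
t(L, v) = 2*L
D = -1/121 (D = 1/(-1 + 4*(-30)) = 1/(-1 - 120) = 1/(-121) = -1/121 ≈ -0.0082645)
C(h, c) = √15
U = 3147/121 (U = 2*13 - 1*(-1/121) = 26 + 1/121 = 3147/121 ≈ 26.008)
(U + C(-8, -4))*434 = (3147/121 + √15)*434 = 1365798/121 + 434*√15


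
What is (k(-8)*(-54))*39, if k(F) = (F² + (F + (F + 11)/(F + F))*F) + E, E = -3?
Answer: -266409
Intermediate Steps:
k(F) = -3 + F² + F*(F + (11 + F)/(2*F)) (k(F) = (F² + (F + (F + 11)/(F + F))*F) - 3 = (F² + (F + (11 + F)/((2*F)))*F) - 3 = (F² + (F + (11 + F)*(1/(2*F)))*F) - 3 = (F² + (F + (11 + F)/(2*F))*F) - 3 = (F² + F*(F + (11 + F)/(2*F))) - 3 = -3 + F² + F*(F + (11 + F)/(2*F)))
(k(-8)*(-54))*39 = ((5/2 + (½)*(-8) + 2*(-8)²)*(-54))*39 = ((5/2 - 4 + 2*64)*(-54))*39 = ((5/2 - 4 + 128)*(-54))*39 = ((253/2)*(-54))*39 = -6831*39 = -266409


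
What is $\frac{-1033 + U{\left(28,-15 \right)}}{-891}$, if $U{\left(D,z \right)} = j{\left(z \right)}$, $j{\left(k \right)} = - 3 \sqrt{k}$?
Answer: $\frac{1033}{891} + \frac{i \sqrt{15}}{297} \approx 1.1594 + 0.01304 i$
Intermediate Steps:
$U{\left(D,z \right)} = - 3 \sqrt{z}$
$\frac{-1033 + U{\left(28,-15 \right)}}{-891} = \frac{-1033 - 3 \sqrt{-15}}{-891} = \left(-1033 - 3 i \sqrt{15}\right) \left(- \frac{1}{891}\right) = \frac{1033}{891} + \frac{i \sqrt{15}}{297}$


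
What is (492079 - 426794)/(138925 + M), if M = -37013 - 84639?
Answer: 65285/17273 ≈ 3.7796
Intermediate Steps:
M = -121652
(492079 - 426794)/(138925 + M) = (492079 - 426794)/(138925 - 121652) = 65285/17273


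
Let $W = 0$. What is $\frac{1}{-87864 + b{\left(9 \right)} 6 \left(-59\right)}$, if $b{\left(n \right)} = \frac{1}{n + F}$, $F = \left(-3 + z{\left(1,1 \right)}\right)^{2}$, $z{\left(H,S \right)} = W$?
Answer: $- \frac{3}{263651} \approx -1.1379 \cdot 10^{-5}$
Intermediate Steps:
$z{\left(H,S \right)} = 0$
$F = 9$ ($F = \left(-3 + 0\right)^{2} = \left(-3\right)^{2} = 9$)
$b{\left(n \right)} = \frac{1}{9 + n}$ ($b{\left(n \right)} = \frac{1}{n + 9} = \frac{1}{9 + n}$)
$\frac{1}{-87864 + b{\left(9 \right)} 6 \left(-59\right)} = \frac{1}{-87864 + \frac{1}{9 + 9} \cdot 6 \left(-59\right)} = \frac{1}{-87864 + \frac{1}{18} \cdot 6 \left(-59\right)} = \frac{1}{-87864 + \frac{1}{3} \left(-59\right)} = \frac{1}{-87864 - \frac{59}{3}} = \frac{1}{- \frac{263651}{3}} = - \frac{3}{263651}$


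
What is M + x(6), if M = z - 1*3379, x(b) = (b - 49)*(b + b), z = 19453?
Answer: 15558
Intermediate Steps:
x(b) = 2*b*(-49 + b) (x(b) = (-49 + b)*(2*b) = 2*b*(-49 + b))
M = 16074 (M = 19453 - 1*3379 = 19453 - 3379 = 16074)
M + x(6) = 16074 + 2*6*(-49 + 6) = 16074 + 2*6*(-43) = 16074 - 516 = 15558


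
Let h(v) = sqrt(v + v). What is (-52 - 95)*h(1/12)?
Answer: -49*sqrt(6)/2 ≈ -60.013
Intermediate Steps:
h(v) = sqrt(2)*sqrt(v) (h(v) = sqrt(2*v) = sqrt(2)*sqrt(v))
(-52 - 95)*h(1/12) = (-52 - 95)*(sqrt(2)*sqrt(1/12)) = -147*sqrt(2)*sqrt(1/12) = -147*sqrt(2)*sqrt(3)/6 = -49*sqrt(6)/2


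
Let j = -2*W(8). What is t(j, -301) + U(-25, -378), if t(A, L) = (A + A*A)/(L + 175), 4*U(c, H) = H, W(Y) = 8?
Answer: -4049/42 ≈ -96.405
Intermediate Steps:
j = -16 (j = -2*8 = -16)
U(c, H) = H/4
t(A, L) = (A + A**2)/(175 + L)
t(j, -301) + U(-25, -378) = -16*(1 - 16)/(175 - 301) + (1/4)*(-378) = -16*(-15)/(-126) - 189/2 = -16*(-1/126)*(-15) - 189/2 = -40/21 - 189/2 = -4049/42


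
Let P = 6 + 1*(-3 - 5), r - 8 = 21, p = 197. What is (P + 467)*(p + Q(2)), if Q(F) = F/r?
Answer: 2657475/29 ≈ 91637.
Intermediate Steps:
r = 29 (r = 8 + 21 = 29)
Q(F) = F/29
P = -2 (P = 6 + 1*(-8) = 6 - 8 = -2)
(P + 467)*(p + Q(2)) = (-2 + 467)*(197 + (1/29)*2) = 465*(197 + 2/29) = 465*(5715/29) = 2657475/29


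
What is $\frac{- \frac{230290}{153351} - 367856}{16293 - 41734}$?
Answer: $\frac{56411315746}{3901402791} \approx 14.459$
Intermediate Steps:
$\frac{- \frac{230290}{153351} - 367856}{16293 - 41734} = \frac{\left(-230290\right) \frac{1}{153351} - 367856}{-25441} = \left(- \frac{230290}{153351} - 367856\right) \left(- \frac{1}{25441}\right) = \left(- \frac{56411315746}{153351}\right) \left(- \frac{1}{25441}\right) = \frac{56411315746}{3901402791}$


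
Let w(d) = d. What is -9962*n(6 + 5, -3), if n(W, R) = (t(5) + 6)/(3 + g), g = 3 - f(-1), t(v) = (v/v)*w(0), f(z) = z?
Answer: -59772/7 ≈ -8538.9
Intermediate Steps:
t(v) = 0 (t(v) = (v/v)*0 = 1*0 = 0)
g = 4 (g = 3 - 1*(-1) = 3 + 1 = 4)
n(W, R) = 6/7 (n(W, R) = (0 + 6)/(3 + 4) = 6/7)
-9962*n(6 + 5, -3) = -9962*6/7 = -59772/7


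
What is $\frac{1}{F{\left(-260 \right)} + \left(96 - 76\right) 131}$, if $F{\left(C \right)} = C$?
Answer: $\frac{1}{2360} \approx 0.00042373$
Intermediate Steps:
$\frac{1}{F{\left(-260 \right)} + \left(96 - 76\right) 131} = \frac{1}{-260 + \left(96 - 76\right) 131} = \frac{1}{-260 + 20 \cdot 131} = \frac{1}{-260 + 2620} = \frac{1}{2360}$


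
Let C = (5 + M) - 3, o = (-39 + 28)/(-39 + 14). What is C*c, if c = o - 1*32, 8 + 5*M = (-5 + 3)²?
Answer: -4734/125 ≈ -37.872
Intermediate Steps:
M = -⅘ (M = -8/5 + (-5 + 3)²/5 = -8/5 + (⅕)*(-2)² = -8/5 + (⅕)*4 = -8/5 + ⅘ = -⅘ ≈ -0.80000)
o = 11/25 (o = -11/(-25) = -11*(-1/25) = 11/25 ≈ 0.44000)
c = -789/25 (c = 11/25 - 1*32 = 11/25 - 32 = -789/25 ≈ -31.560)
C = 6/5 (C = (5 - ⅘) - 3 = 21/5 - 3 = 6/5 ≈ 1.2000)
C*c = (6/5)*(-789/25) = -4734/125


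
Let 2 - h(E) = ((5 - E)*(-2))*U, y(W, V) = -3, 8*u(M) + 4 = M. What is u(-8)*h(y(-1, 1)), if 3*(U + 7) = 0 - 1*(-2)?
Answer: 149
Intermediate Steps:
u(M) = -½ + M/8
U = -19/3 (U = -7 + (0 - 1*(-2))/3 = -7 + (0 + 2)/3 = -7 + (⅓)*2 = -7 + ⅔ = -19/3 ≈ -6.3333)
h(E) = -184/3 + 38*E/3 (h(E) = 2 - (5 - E)*(-2)*(-19)/3 = 2 - (-10 + 2*E)*(-19)/3 = 2 - (190/3 - 38*E/3) = 2 + (-190/3 + 38*E/3) = -184/3 + 38*E/3)
u(-8)*h(y(-1, 1)) = (-½ + (⅛)*(-8))*(-184/3 + (38/3)*(-3)) = (-½ - 1)*(-184/3 - 38) = -3/2*(-298/3) = 149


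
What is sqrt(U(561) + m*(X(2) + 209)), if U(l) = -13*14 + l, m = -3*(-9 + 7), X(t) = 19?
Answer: sqrt(1747) ≈ 41.797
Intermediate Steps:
m = 6 (m = -3*(-2) = 6)
U(l) = -182 + l
sqrt(U(561) + m*(X(2) + 209)) = sqrt((-182 + 561) + 6*(19 + 209)) = sqrt(379 + 6*228) = sqrt(379 + 1368) = sqrt(1747)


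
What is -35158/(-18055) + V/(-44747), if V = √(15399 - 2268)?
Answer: 35158/18055 - 3*√1459/44747 ≈ 1.9447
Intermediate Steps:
V = 3*√1459 (V = √13131 = 3*√1459 ≈ 114.59)
-35158/(-18055) + V/(-44747) = -35158/(-18055) + (3*√1459)/(-44747) = -35158*(-1/18055) + (3*√1459)*(-1/44747) = 35158/18055 - 3*√1459/44747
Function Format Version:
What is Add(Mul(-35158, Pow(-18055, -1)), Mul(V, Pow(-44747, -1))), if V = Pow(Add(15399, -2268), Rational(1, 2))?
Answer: Add(Rational(35158, 18055), Mul(Rational(-3, 44747), Pow(1459, Rational(1, 2)))) ≈ 1.9447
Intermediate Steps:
V = Mul(3, Pow(1459, Rational(1, 2))) (V = Pow(13131, Rational(1, 2)) = Mul(3, Pow(1459, Rational(1, 2))) ≈ 114.59)
Add(Mul(-35158, Pow(-18055, -1)), Mul(V, Pow(-44747, -1))) = Add(Mul(-35158, Pow(-18055, -1)), Mul(Mul(3, Pow(1459, Rational(1, 2))), Pow(-44747, -1))) = Add(Mul(-35158, Rational(-1, 18055)), Mul(Mul(3, Pow(1459, Rational(1, 2))), Rational(-1, 44747))) = Add(Rational(35158, 18055), Mul(Rational(-3, 44747), Pow(1459, Rational(1, 2))))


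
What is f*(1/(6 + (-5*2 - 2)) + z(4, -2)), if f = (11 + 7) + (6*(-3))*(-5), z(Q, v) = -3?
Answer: -342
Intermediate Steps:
f = 108 (f = 18 - 18*(-5) = 18 + 90 = 108)
f*(1/(6 + (-5*2 - 2)) + z(4, -2)) = 108*(1/(6 + (-5*2 - 2)) - 3) = 108*(1/(6 + (-10 - 2)) - 3) = 108*(1/(6 - 12) - 3) = 108*(1/(-6) - 3) = 108*(-⅙ - 3) = 108*(-19/6) = -342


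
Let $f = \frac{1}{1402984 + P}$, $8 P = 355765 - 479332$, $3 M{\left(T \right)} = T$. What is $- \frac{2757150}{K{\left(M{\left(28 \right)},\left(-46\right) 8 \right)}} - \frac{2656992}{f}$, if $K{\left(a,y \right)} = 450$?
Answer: $-3686677703947$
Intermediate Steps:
$M{\left(T \right)} = \frac{T}{3}$
$P = - \frac{123567}{8}$ ($P = \frac{355765 - 479332}{8} = \frac{1}{8} \left(-123567\right) = - \frac{123567}{8} \approx -15446.0$)
$f = \frac{8}{11100305}$ ($f = \frac{1}{1402984 - \frac{123567}{8}} = \frac{1}{\frac{11100305}{8}} = \frac{8}{11100305} \approx 7.207 \cdot 10^{-7}$)
$- \frac{2757150}{K{\left(M{\left(28 \right)},\left(-46\right) 8 \right)}} - \frac{2656992}{f} = - \frac{2757150}{450} - \frac{2656992}{\frac{8}{11100305}} = \left(-2757150\right) \frac{1}{450} - 3686677697820 = -6127 - 3686677697820 = -3686677703947$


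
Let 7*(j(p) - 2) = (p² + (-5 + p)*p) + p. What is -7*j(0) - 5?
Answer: -19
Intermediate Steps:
j(p) = 2 + p/7 + p²/7 + p*(-5 + p)/7 (j(p) = 2 + ((p² + (-5 + p)*p) + p)/7 = 2 + ((p² + p*(-5 + p)) + p)/7 = 2 + (p + p² + p*(-5 + p))/7 = 2 + (p/7 + p²/7 + p*(-5 + p)/7) = 2 + p/7 + p²/7 + p*(-5 + p)/7)
-7*j(0) - 5 = -7*(2 - 4/7*0 + (2/7)*0²) - 5 = -7*(2 + 0 + (2/7)*0) - 5 = -7*(2 + 0 + 0) - 5 = -7*2 - 5 = -14 - 5 = -19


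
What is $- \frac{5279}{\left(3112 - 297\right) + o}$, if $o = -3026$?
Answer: $\frac{5279}{211} \approx 25.019$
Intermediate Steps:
$- \frac{5279}{\left(3112 - 297\right) + o} = - \frac{5279}{\left(3112 - 297\right) - 3026} = - \frac{5279}{2815 - 3026} = - \frac{5279}{-211} = \left(-5279\right) \left(- \frac{1}{211}\right) = \frac{5279}{211}$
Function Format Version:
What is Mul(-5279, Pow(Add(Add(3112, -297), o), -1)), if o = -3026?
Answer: Rational(5279, 211) ≈ 25.019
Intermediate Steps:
Mul(-5279, Pow(Add(Add(3112, -297), o), -1)) = Mul(-5279, Pow(Add(Add(3112, -297), -3026), -1)) = Mul(-5279, Pow(Add(2815, -3026), -1)) = Mul(-5279, Pow(-211, -1)) = Mul(-5279, Rational(-1, 211)) = Rational(5279, 211)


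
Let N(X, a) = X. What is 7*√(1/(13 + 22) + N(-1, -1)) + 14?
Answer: 14 + I*√1190/5 ≈ 14.0 + 6.8993*I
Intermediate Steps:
7*√(1/(13 + 22) + N(-1, -1)) + 14 = 7*√(1/(13 + 22) - 1) + 14 = 7*√(1/35 - 1) + 14 = 7*√(-34/35) + 14 = 7*(I*√1190/35) + 14 = I*√1190/5 + 14 = 14 + I*√1190/5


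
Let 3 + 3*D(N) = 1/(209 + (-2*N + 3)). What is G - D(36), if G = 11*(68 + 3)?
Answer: 328439/420 ≈ 782.00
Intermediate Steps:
D(N) = -1 + 1/(3*(212 - 2*N)) (D(N) = -1 + 1/(3*(209 + (-2*N + 3))) = -1 + 1/(3*(209 + (3 - 2*N))) = -1 + 1/(3*(212 - 2*N)))
G = 781 (G = 11*71 = 781)
G - D(36) = 781 - (635/6 - 1*36)/(-106 + 36) = 781 - (635/6 - 36)/(-70) = 781 - (-1)*419/(70*6) = 781 - 1*(-419/420) = 781 + 419/420 = 328439/420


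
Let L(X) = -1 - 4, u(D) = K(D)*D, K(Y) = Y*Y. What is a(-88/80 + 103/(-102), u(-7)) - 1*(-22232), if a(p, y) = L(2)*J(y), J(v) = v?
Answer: 23947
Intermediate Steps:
K(Y) = Y²
u(D) = D³ (u(D) = D²*D = D³)
L(X) = -5
a(p, y) = -5*y
a(-88/80 + 103/(-102), u(-7)) - 1*(-22232) = -5*(-7)³ - 1*(-22232) = -5*(-343) + 22232 = 1715 + 22232 = 23947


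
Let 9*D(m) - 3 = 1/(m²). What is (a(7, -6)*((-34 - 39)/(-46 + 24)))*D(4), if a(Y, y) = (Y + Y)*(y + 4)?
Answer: -25039/792 ≈ -31.615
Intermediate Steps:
a(Y, y) = 2*Y*(4 + y) (a(Y, y) = (2*Y)*(4 + y) = 2*Y*(4 + y))
D(m) = ⅓ + 1/(9*m²) (D(m) = ⅓ + 1/(9*(m²)) = ⅓ + 1/(9*m²))
(a(7, -6)*((-34 - 39)/(-46 + 24)))*D(4) = ((2*7*(4 - 6))*((-34 - 39)/(-46 + 24)))*(⅓ + (⅑)/4²) = ((2*7*(-2))*(-73/(-22)))*(⅓ + (⅑)*(1/16)) = (-(-2044)*(-1)/22)*(⅓ + 1/144) = -28*73/22*(49/144) = -1022/11*49/144 = -25039/792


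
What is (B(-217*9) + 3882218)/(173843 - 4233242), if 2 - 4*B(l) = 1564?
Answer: -2587885/2706266 ≈ -0.95626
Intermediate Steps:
B(l) = -781/2 (B(l) = 1/2 - 1/4*1564 = 1/2 - 391 = -781/2)
(B(-217*9) + 3882218)/(173843 - 4233242) = (-781/2 + 3882218)/(173843 - 4233242) = (7763655/2)/(-4059399) = (7763655/2)*(-1/4059399) = -2587885/2706266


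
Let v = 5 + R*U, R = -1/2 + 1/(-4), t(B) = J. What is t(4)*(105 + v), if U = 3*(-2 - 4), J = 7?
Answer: 1729/2 ≈ 864.50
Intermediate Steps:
U = -18 (U = 3*(-6) = -18)
t(B) = 7
R = -¾ (R = -1*½ + 1*(-¼) = -½ - ¼ = -¾ ≈ -0.75000)
v = 37/2 (v = 5 - ¾*(-18) = 5 + 27/2 = 37/2 ≈ 18.500)
t(4)*(105 + v) = 7*(105 + 37/2) = 7*(247/2) = 1729/2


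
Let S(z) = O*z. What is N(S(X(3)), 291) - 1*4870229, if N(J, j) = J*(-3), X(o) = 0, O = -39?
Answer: -4870229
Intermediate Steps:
S(z) = -39*z
N(J, j) = -3*J
N(S(X(3)), 291) - 1*4870229 = -(-117)*0 - 1*4870229 = -3*0 - 4870229 = 0 - 4870229 = -4870229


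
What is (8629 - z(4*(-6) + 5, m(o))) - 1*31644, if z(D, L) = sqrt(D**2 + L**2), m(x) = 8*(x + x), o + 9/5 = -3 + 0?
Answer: -23015 - sqrt(156481)/5 ≈ -23094.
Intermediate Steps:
o = -24/5 (o = -9/5 + (-3 + 0) = -9/5 - 3 = -24/5 ≈ -4.8000)
m(x) = 16*x (m(x) = 8*(2*x) = 16*x)
(8629 - z(4*(-6) + 5, m(o))) - 1*31644 = (8629 - sqrt((4*(-6) + 5)**2 + (16*(-24/5))**2)) - 1*31644 = (8629 - sqrt((-24 + 5)**2 + (-384/5)**2)) - 31644 = (8629 - sqrt((-19)**2 + 147456/25)) - 31644 = (8629 - sqrt(361 + 147456/25)) - 31644 = (8629 - sqrt(156481/25)) - 31644 = (8629 - sqrt(156481)/5) - 31644 = -23015 - sqrt(156481)/5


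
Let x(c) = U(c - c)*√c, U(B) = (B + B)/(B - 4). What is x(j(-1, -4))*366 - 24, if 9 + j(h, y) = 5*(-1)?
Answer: -24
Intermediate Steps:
U(B) = 2*B/(-4 + B) (U(B) = (2*B)/(-4 + B) = 2*B/(-4 + B))
j(h, y) = -14 (j(h, y) = -9 + 5*(-1) = -9 - 5 = -14)
x(c) = 0 (x(c) = (2*(c - c)/(-4 + (c - c)))*√c = (2*0/(-4 + 0))*√c = (2*0/(-4))*√c = (2*0*(-¼))*√c = 0*√c = 0)
x(j(-1, -4))*366 - 24 = 0*366 - 24 = 0 - 24 = -24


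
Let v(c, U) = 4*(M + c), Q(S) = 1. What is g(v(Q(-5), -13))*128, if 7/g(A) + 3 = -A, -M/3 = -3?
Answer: -896/43 ≈ -20.837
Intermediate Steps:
M = 9 (M = -3*(-3) = 9)
v(c, U) = 36 + 4*c (v(c, U) = 4*(9 + c) = 36 + 4*c)
g(A) = 7/(-3 - A)
g(v(Q(-5), -13))*128 = -7/(3 + (36 + 4*1))*128 = -7/(3 + (36 + 4))*128 = -7/(3 + 40)*128 = -7/43*128 = -896/43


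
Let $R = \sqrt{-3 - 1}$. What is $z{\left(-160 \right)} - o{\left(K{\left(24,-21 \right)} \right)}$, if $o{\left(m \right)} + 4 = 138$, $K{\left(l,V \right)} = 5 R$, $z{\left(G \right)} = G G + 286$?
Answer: $25752$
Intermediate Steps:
$R = 2 i$ ($R = \sqrt{-4} = 2 i \approx 2.0 i$)
$z{\left(G \right)} = 286 + G^{2}$ ($z{\left(G \right)} = G^{2} + 286 = 286 + G^{2}$)
$K{\left(l,V \right)} = 10 i$ ($K{\left(l,V \right)} = 5 \cdot 2 i = 10 i$)
$o{\left(m \right)} = 134$ ($o{\left(m \right)} = -4 + 138 = 134$)
$z{\left(-160 \right)} - o{\left(K{\left(24,-21 \right)} \right)} = \left(286 + \left(-160\right)^{2}\right) - 134 = \left(286 + 25600\right) - 134 = 25886 - 134 = 25752$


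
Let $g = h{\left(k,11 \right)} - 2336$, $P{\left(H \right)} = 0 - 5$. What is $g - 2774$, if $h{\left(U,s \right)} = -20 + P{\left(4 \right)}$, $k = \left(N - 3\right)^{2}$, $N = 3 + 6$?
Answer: $-5135$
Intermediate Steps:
$N = 9$
$P{\left(H \right)} = -5$ ($P{\left(H \right)} = 0 - 5 = -5$)
$k = 36$ ($k = \left(9 - 3\right)^{2} = 6^{2} = 36$)
$h{\left(U,s \right)} = -25$ ($h{\left(U,s \right)} = -20 - 5 = -25$)
$g = -2361$ ($g = -25 - 2336 = -2361$)
$g - 2774 = -2361 - 2774 = -5135$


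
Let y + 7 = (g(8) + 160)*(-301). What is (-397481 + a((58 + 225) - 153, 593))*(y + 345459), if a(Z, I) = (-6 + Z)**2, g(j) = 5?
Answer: -113021691635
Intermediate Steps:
y = -49672 (y = -7 + (5 + 160)*(-301) = -7 + 165*(-301) = -7 - 49665 = -49672)
(-397481 + a((58 + 225) - 153, 593))*(y + 345459) = (-397481 + (-6 + ((58 + 225) - 153))**2)*(-49672 + 345459) = (-397481 + (-6 + (283 - 153))**2)*295787 = (-397481 + (-6 + 130)**2)*295787 = (-397481 + 124**2)*295787 = (-397481 + 15376)*295787 = -382105*295787 = -113021691635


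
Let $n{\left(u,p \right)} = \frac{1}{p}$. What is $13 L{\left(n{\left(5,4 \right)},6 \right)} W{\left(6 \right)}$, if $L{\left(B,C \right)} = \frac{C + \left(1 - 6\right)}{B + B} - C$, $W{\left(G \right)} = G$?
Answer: $-312$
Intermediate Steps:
$L{\left(B,C \right)} = - C + \frac{-5 + C}{2 B}$ ($L{\left(B,C \right)} = \frac{C + \left(1 - 6\right)}{2 B} - C = \left(C - 5\right) \frac{1}{2 B} - C = \left(-5 + C\right) \frac{1}{2 B} - C = \frac{-5 + C}{2 B} - C = - C + \frac{-5 + C}{2 B}$)
$13 L{\left(n{\left(5,4 \right)},6 \right)} W{\left(6 \right)} = 13 \frac{-5 + 6 - 2 \cdot \frac{1}{4} \cdot 6}{2 \cdot \frac{1}{4}} \cdot 6 = 13 \frac{\frac{1}{\frac{1}{4}} \left(-5 + 6 - \frac{1}{2} \cdot 6\right)}{2} \cdot 6 = 13 \cdot \frac{1}{2} \cdot 4 \left(-5 + 6 - 3\right) 6 = 13 \cdot \frac{1}{2} \cdot 4 \left(-2\right) 6 = 13 \left(-4\right) 6 = \left(-52\right) 6 = -312$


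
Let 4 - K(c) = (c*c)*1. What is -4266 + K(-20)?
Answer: -4662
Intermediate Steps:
K(c) = 4 - c² (K(c) = 4 - c*c = 4 - c²)
-4266 + K(-20) = -4266 + (4 - 1*(-20)²) = -4266 + (4 - 1*400) = -4266 + (4 - 400) = -4266 - 396 = -4662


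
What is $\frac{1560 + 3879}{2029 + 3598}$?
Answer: $\frac{5439}{5627} \approx 0.96659$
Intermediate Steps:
$\frac{1560 + 3879}{2029 + 3598} = \frac{5439}{5627}$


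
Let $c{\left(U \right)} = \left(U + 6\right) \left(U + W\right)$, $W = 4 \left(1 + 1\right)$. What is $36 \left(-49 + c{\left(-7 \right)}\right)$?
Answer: $-1800$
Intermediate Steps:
$W = 8$ ($W = 4 \cdot 2 = 8$)
$c{\left(U \right)} = \left(6 + U\right) \left(8 + U\right)$ ($c{\left(U \right)} = \left(U + 6\right) \left(U + 8\right) = \left(6 + U\right) \left(8 + U\right)$)
$36 \left(-49 + c{\left(-7 \right)}\right) = 36 \left(-49 + \left(48 + \left(-7\right)^{2} + 14 \left(-7\right)\right)\right) = 36 \left(-49 + \left(48 + 49 - 98\right)\right) = 36 \left(-49 - 1\right) = 36 \left(-50\right) = -1800$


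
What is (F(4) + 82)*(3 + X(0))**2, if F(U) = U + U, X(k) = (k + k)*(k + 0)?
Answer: 810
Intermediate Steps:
X(k) = 2*k**2 (X(k) = (2*k)*k = 2*k**2)
F(U) = 2*U
(F(4) + 82)*(3 + X(0))**2 = (2*4 + 82)*(3 + 2*0**2)**2 = (8 + 82)*(3 + 2*0)**2 = 90*(3 + 0)**2 = 90*3**2 = 90*9 = 810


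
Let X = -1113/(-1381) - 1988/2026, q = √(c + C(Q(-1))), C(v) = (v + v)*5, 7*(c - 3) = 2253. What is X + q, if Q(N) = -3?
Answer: -245245/1398953 + 4*√903/7 ≈ 16.996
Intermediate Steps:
c = 2274/7 (c = 3 + (⅐)*2253 = 3 + 2253/7 = 2274/7 ≈ 324.86)
C(v) = 10*v (C(v) = (2*v)*5 = 10*v)
q = 4*√903/7 (q = √(2274/7 + 10*(-3)) = √(2274/7 - 30) = √(2064/7) = 4*√903/7 ≈ 17.171)
X = -245245/1398953 (X = -1113*(-1/1381) - 1988*1/2026 = 1113/1381 - 994/1013 = -245245/1398953 ≈ -0.17531)
X + q = -245245/1398953 + 4*√903/7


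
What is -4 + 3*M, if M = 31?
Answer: 89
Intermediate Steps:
-4 + 3*M = -4 + 3*31 = -4 + 93 = 89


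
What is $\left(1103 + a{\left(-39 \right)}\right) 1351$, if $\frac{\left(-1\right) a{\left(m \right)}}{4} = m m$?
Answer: $-6729331$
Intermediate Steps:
$a{\left(m \right)} = - 4 m^{2}$ ($a{\left(m \right)} = - 4 m m = - 4 m^{2}$)
$\left(1103 + a{\left(-39 \right)}\right) 1351 = \left(1103 - 4 \left(-39\right)^{2}\right) 1351 = \left(1103 - 6084\right) 1351 = \left(-4981\right) 1351 = -6729331$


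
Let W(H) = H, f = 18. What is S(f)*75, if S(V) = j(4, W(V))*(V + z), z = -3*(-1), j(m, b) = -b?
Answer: -28350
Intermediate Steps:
z = 3
S(V) = -V*(3 + V) (S(V) = (-V)*(V + 3) = (-V)*(3 + V) = -V*(3 + V))
S(f)*75 = -1*18*(3 + 18)*75 = -1*18*21*75 = -378*75 = -28350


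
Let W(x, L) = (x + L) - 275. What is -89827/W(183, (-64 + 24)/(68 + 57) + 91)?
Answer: 2245675/33 ≈ 68051.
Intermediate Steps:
W(x, L) = -275 + L + x (W(x, L) = (L + x) - 275 = -275 + L + x)
-89827/W(183, (-64 + 24)/(68 + 57) + 91) = -89827/(-275 + ((-64 + 24)/(68 + 57) + 91) + 183) = -89827/(-275 + (-40/125 + 91) + 183) = -89827/(-275 + (-40*1/125 + 91) + 183) = -89827/(-275 + (-8/25 + 91) + 183) = -89827/(-275 + 2267/25 + 183) = -89827/(-33/25) = -89827*(-25/33) = 2245675/33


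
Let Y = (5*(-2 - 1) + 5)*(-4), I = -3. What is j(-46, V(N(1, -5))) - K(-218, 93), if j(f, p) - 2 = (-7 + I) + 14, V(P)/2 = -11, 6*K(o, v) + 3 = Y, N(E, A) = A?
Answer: -⅙ ≈ -0.16667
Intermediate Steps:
Y = 40 (Y = (5*(-3) + 5)*(-4) = (-15 + 5)*(-4) = -10*(-4) = 40)
K(o, v) = 37/6 (K(o, v) = -½ + (⅙)*40 = -½ + 20/3 = 37/6)
V(P) = -22 (V(P) = 2*(-11) = -22)
j(f, p) = 6 (j(f, p) = 2 + ((-7 - 3) + 14) = 2 + (-10 + 14) = 2 + 4 = 6)
j(-46, V(N(1, -5))) - K(-218, 93) = 6 - 1*37/6 = 6 - 37/6 = -⅙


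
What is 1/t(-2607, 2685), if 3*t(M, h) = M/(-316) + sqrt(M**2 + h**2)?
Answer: -44/24898855 + 848*sqrt(554)/24898855 ≈ 0.00079986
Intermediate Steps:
t(M, h) = -M/948 + sqrt(M**2 + h**2)/3 (t(M, h) = (M/(-316) + sqrt(M**2 + h**2))/3 = (M*(-1/316) + sqrt(M**2 + h**2))/3 = (-M/316 + sqrt(M**2 + h**2))/3 = (sqrt(M**2 + h**2) - M/316)/3 = -M/948 + sqrt(M**2 + h**2)/3)
1/t(-2607, 2685) = 1/(-1/948*(-2607) + sqrt((-2607)**2 + 2685**2)/3) = 1/(11/4 + sqrt(6796449 + 7209225)/3) = 1/(11/4 + sqrt(14005674)/3) = 1/(11/4 + (159*sqrt(554))/3) = 1/(11/4 + 53*sqrt(554))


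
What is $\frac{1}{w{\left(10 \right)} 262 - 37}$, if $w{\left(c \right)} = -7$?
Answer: $- \frac{1}{1871} \approx -0.00053447$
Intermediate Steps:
$\frac{1}{w{\left(10 \right)} 262 - 37} = \frac{1}{\left(-7\right) 262 - 37} = \frac{1}{-1834 - 37} = \frac{1}{-1871} = - \frac{1}{1871}$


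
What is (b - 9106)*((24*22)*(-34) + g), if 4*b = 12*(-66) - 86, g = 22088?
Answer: -38570268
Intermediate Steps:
b = -439/2 (b = (12*(-66) - 86)/4 = (-792 - 86)/4 = (¼)*(-878) = -439/2 ≈ -219.50)
(b - 9106)*((24*22)*(-34) + g) = (-439/2 - 9106)*((24*22)*(-34) + 22088) = -18651*(528*(-34) + 22088)/2 = -18651*(-17952 + 22088)/2 = -18651/2*4136 = -38570268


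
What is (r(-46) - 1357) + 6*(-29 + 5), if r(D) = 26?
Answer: -1475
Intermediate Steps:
(r(-46) - 1357) + 6*(-29 + 5) = (26 - 1357) + 6*(-29 + 5) = -1331 + 6*(-24) = -1331 - 144 = -1475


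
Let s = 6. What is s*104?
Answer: 624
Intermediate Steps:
s*104 = 6*104 = 624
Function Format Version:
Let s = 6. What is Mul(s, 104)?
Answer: 624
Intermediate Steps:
Mul(s, 104) = Mul(6, 104) = 624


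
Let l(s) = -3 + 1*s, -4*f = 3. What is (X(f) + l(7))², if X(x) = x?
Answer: 169/16 ≈ 10.563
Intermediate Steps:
f = -¾ (f = -¼*3 = -¾ ≈ -0.75000)
l(s) = -3 + s
(X(f) + l(7))² = (-¾ + (-3 + 7))² = (-¾ + 4)² = (13/4)² = 169/16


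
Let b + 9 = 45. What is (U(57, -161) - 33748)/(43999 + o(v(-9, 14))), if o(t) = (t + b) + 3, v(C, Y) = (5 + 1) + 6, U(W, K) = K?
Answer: -33909/44050 ≈ -0.76978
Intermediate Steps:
b = 36 (b = -9 + 45 = 36)
v(C, Y) = 12 (v(C, Y) = 6 + 6 = 12)
o(t) = 39 + t (o(t) = (t + 36) + 3 = (36 + t) + 3 = 39 + t)
(U(57, -161) - 33748)/(43999 + o(v(-9, 14))) = (-161 - 33748)/(43999 + (39 + 12)) = -33909/(43999 + 51) = -33909/44050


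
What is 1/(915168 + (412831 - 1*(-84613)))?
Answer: 1/1412612 ≈ 7.0791e-7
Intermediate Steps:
1/(915168 + (412831 - 1*(-84613))) = 1/(915168 + (412831 + 84613)) = 1/(915168 + 497444) = 1/1412612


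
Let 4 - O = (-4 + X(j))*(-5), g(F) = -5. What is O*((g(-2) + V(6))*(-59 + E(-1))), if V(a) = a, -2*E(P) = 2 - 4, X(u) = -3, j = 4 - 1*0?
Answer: 1798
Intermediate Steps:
j = 4 (j = 4 + 0 = 4)
E(P) = 1 (E(P) = -(2 - 4)/2 = -½*(-2) = 1)
O = -31 (O = 4 - (-4 - 3)*(-5) = 4 - (-7)*(-5) = 4 - 1*35 = 4 - 35 = -31)
O*((g(-2) + V(6))*(-59 + E(-1))) = -31*(-5 + 6)*(-59 + 1) = -31*(-58) = 1798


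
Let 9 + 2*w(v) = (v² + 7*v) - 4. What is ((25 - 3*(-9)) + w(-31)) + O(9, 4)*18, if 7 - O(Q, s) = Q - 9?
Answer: 1087/2 ≈ 543.50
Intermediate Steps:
O(Q, s) = 16 - Q (O(Q, s) = 7 - (Q - 9) = 7 - (-9 + Q) = 7 + (9 - Q) = 16 - Q)
w(v) = -13/2 + v²/2 + 7*v/2 (w(v) = -9/2 + ((v² + 7*v) - 4)/2 = -9/2 + (-4 + v² + 7*v)/2 = -9/2 + (-2 + v²/2 + 7*v/2) = -13/2 + v²/2 + 7*v/2)
((25 - 3*(-9)) + w(-31)) + O(9, 4)*18 = ((25 - 3*(-9)) + (-13/2 + (½)*(-31)² + (7/2)*(-31))) + (16 - 1*9)*18 = ((25 + 27) + (-13/2 + (½)*961 - 217/2)) + (16 - 9)*18 = (52 + (-13/2 + 961/2 - 217/2)) + 7*18 = (52 + 731/2) + 126 = 835/2 + 126 = 1087/2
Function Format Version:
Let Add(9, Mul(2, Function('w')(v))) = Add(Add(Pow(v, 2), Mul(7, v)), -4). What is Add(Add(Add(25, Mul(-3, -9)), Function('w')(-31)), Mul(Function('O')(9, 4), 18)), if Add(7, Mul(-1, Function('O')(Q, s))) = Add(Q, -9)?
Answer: Rational(1087, 2) ≈ 543.50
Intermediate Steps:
Function('O')(Q, s) = Add(16, Mul(-1, Q)) (Function('O')(Q, s) = Add(7, Mul(-1, Add(Q, -9))) = Add(7, Mul(-1, Add(-9, Q))) = Add(7, Add(9, Mul(-1, Q))) = Add(16, Mul(-1, Q)))
Function('w')(v) = Add(Rational(-13, 2), Mul(Rational(1, 2), Pow(v, 2)), Mul(Rational(7, 2), v)) (Function('w')(v) = Add(Rational(-9, 2), Mul(Rational(1, 2), Add(Add(Pow(v, 2), Mul(7, v)), -4))) = Add(Rational(-9, 2), Mul(Rational(1, 2), Add(-4, Pow(v, 2), Mul(7, v)))) = Add(Rational(-9, 2), Add(-2, Mul(Rational(1, 2), Pow(v, 2)), Mul(Rational(7, 2), v))) = Add(Rational(-13, 2), Mul(Rational(1, 2), Pow(v, 2)), Mul(Rational(7, 2), v)))
Add(Add(Add(25, Mul(-3, -9)), Function('w')(-31)), Mul(Function('O')(9, 4), 18)) = Add(Add(Add(25, Mul(-3, -9)), Add(Rational(-13, 2), Mul(Rational(1, 2), Pow(-31, 2)), Mul(Rational(7, 2), -31))), Mul(Add(16, Mul(-1, 9)), 18)) = Add(Add(Add(25, 27), Add(Rational(-13, 2), Mul(Rational(1, 2), 961), Rational(-217, 2))), Mul(Add(16, -9), 18)) = Add(Add(52, Add(Rational(-13, 2), Rational(961, 2), Rational(-217, 2))), Mul(7, 18)) = Add(Add(52, Rational(731, 2)), 126) = Add(Rational(835, 2), 126) = Rational(1087, 2)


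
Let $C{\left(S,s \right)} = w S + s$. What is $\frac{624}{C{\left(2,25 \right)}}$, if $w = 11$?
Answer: $\frac{624}{47} \approx 13.277$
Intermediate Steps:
$C{\left(S,s \right)} = s + 11 S$ ($C{\left(S,s \right)} = 11 S + s = s + 11 S$)
$\frac{624}{C{\left(2,25 \right)}} = \frac{624}{25 + 11 \cdot 2} = \frac{624}{25 + 22} = \frac{624}{47}$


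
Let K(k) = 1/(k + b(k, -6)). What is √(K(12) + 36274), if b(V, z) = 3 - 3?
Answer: √1305867/6 ≈ 190.46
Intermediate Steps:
b(V, z) = 0
K(k) = 1/k (K(k) = 1/(k + 0) = 1/k)
√(K(12) + 36274) = √(1/12 + 36274) = √(435289/12) = √1305867/6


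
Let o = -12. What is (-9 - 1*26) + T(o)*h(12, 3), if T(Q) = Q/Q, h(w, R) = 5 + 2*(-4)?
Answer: -38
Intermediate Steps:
h(w, R) = -3 (h(w, R) = 5 - 8 = -3)
T(Q) = 1
(-9 - 1*26) + T(o)*h(12, 3) = (-9 - 1*26) + 1*(-3) = (-9 - 26) - 3 = -35 - 3 = -38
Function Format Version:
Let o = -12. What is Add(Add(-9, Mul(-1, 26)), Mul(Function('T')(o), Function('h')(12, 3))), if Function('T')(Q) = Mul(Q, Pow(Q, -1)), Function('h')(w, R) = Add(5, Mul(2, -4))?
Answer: -38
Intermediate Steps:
Function('h')(w, R) = -3 (Function('h')(w, R) = Add(5, -8) = -3)
Function('T')(Q) = 1
Add(Add(-9, Mul(-1, 26)), Mul(Function('T')(o), Function('h')(12, 3))) = Add(Add(-9, Mul(-1, 26)), Mul(1, -3)) = Add(Add(-9, -26), -3) = Add(-35, -3) = -38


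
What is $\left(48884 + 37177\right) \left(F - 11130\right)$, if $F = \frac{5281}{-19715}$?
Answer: $- \frac{18884643293091}{19715} \approx -9.5788 \cdot 10^{8}$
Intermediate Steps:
$F = - \frac{5281}{19715}$ ($F = 5281 \left(- \frac{1}{19715}\right) = - \frac{5281}{19715} \approx -0.26787$)
$\left(48884 + 37177\right) \left(F - 11130\right) = \left(48884 + 37177\right) \left(- \frac{5281}{19715} - 11130\right) = 86061 \left(- \frac{219433231}{19715}\right) = - \frac{18884643293091}{19715}$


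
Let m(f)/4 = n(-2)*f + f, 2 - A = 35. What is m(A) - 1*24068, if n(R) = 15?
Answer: -26180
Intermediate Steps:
A = -33 (A = 2 - 1*35 = 2 - 35 = -33)
m(f) = 64*f (m(f) = 4*(15*f + f) = 4*(16*f) = 64*f)
m(A) - 1*24068 = 64*(-33) - 1*24068 = -2112 - 24068 = -26180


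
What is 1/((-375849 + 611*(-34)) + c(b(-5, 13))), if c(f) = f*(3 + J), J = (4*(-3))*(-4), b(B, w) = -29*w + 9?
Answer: -1/415391 ≈ -2.4074e-6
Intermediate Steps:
b(B, w) = 9 - 29*w
J = 48 (J = -12*(-4) = 48)
c(f) = 51*f (c(f) = f*(3 + 48) = f*51 = 51*f)
1/((-375849 + 611*(-34)) + c(b(-5, 13))) = 1/((-375849 + 611*(-34)) + 51*(9 - 29*13)) = 1/((-375849 - 20774) + 51*(9 - 377)) = 1/(-396623 + 51*(-368)) = 1/(-396623 - 18768) = 1/(-415391) = -1/415391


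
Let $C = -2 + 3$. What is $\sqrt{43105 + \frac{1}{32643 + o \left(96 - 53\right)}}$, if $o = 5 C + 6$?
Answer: $\frac{\sqrt{11817984233499}}{16558} \approx 207.62$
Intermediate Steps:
$C = 1$
$o = 11$ ($o = 5 \cdot 1 + 6 = 5 + 6 = 11$)
$\sqrt{43105 + \frac{1}{32643 + o \left(96 - 53\right)}} = \sqrt{43105 + \frac{1}{32643 + 11 \left(96 - 53\right)}} = \sqrt{43105 + \frac{1}{32643 + 11 \cdot 43}} = \sqrt{43105 + \frac{1}{32643 + 473}} = \sqrt{43105 + \frac{1}{33116}} = \sqrt{\frac{1427465181}{33116}} = \frac{\sqrt{11817984233499}}{16558}$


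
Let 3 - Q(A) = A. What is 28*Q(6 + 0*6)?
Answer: -84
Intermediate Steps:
Q(A) = 3 - A
28*Q(6 + 0*6) = 28*(3 - (6 + 0*6)) = 28*(3 - (6 + 0)) = 28*(3 - 1*6) = 28*(3 - 6) = 28*(-3) = -84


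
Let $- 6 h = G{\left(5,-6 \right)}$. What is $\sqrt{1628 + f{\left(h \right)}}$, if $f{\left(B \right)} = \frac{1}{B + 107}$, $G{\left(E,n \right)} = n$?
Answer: $\frac{5 \sqrt{21099}}{18} \approx 40.349$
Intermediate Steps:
$h = 1$ ($h = \left(- \frac{1}{6}\right) \left(-6\right) = 1$)
$f{\left(B \right)} = \frac{1}{107 + B}$
$\sqrt{1628 + f{\left(h \right)}} = \sqrt{1628 + \frac{1}{107 + 1}} = \sqrt{1628 + \frac{1}{108}} = \sqrt{\frac{175825}{108}} = \frac{5 \sqrt{21099}}{18}$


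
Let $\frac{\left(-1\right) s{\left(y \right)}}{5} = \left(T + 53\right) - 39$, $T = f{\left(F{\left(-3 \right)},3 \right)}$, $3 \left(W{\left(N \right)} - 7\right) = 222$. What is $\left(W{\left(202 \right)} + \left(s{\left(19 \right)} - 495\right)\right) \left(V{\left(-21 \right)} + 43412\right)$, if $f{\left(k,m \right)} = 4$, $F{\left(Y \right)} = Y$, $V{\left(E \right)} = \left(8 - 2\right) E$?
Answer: $-21816144$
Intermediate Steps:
$V{\left(E \right)} = 6 E$
$W{\left(N \right)} = 81$ ($W{\left(N \right)} = 7 + \frac{1}{3} \cdot 222 = 7 + 74 = 81$)
$T = 4$
$s{\left(y \right)} = -90$ ($s{\left(y \right)} = - 5 \left(\left(4 + 53\right) - 39\right) = - 5 \left(57 - 39\right) = \left(-5\right) 18 = -90$)
$\left(W{\left(202 \right)} + \left(s{\left(19 \right)} - 495\right)\right) \left(V{\left(-21 \right)} + 43412\right) = \left(81 - 585\right) \left(6 \left(-21\right) + 43412\right) = \left(81 - 585\right) \left(-126 + 43412\right) = \left(81 - 585\right) 43286 = \left(-504\right) 43286 = -21816144$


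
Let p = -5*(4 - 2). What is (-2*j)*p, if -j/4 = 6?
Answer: -480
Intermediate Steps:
j = -24 (j = -4*6 = -24)
p = -10 (p = -5*2 = -10)
(-2*j)*p = -2*(-24)*(-10) = 48*(-10) = -480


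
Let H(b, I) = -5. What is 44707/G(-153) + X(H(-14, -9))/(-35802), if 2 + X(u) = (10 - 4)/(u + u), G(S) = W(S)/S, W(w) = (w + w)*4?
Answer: 307807699/55080 ≈ 5588.4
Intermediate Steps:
W(w) = 8*w (W(w) = (2*w)*4 = 8*w)
G(S) = 8 (G(S) = (8*S)/S = 8)
X(u) = -2 + 3/u (X(u) = -2 + (10 - 4)/(u + u) = -2 + 6/((2*u)) = -2 + 6*(1/(2*u)) = -2 + 3/u)
44707/G(-153) + X(H(-14, -9))/(-35802) = 44707/8 + (-2 + 3/(-5))/(-35802) = 44707*(⅛) + (-2 + 3*(-⅕))*(-1/35802) = 44707/8 + (-2 - ⅗)*(-1/35802) = 44707/8 - 13/5*(-1/35802) = 44707/8 + 1/13770 = 307807699/55080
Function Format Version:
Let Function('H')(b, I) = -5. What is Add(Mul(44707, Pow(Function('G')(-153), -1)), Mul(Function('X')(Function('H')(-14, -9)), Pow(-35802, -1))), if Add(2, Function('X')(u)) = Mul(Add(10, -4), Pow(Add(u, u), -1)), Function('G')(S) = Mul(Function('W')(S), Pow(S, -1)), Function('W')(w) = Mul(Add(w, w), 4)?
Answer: Rational(307807699, 55080) ≈ 5588.4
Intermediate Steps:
Function('W')(w) = Mul(8, w) (Function('W')(w) = Mul(Mul(2, w), 4) = Mul(8, w))
Function('G')(S) = 8 (Function('G')(S) = Mul(Mul(8, S), Pow(S, -1)) = 8)
Function('X')(u) = Add(-2, Mul(3, Pow(u, -1))) (Function('X')(u) = Add(-2, Mul(Add(10, -4), Pow(Add(u, u), -1))) = Add(-2, Mul(6, Pow(Mul(2, u), -1))) = Add(-2, Mul(6, Mul(Rational(1, 2), Pow(u, -1)))) = Add(-2, Mul(3, Pow(u, -1))))
Add(Mul(44707, Pow(Function('G')(-153), -1)), Mul(Function('X')(Function('H')(-14, -9)), Pow(-35802, -1))) = Add(Mul(44707, Pow(8, -1)), Mul(Add(-2, Mul(3, Pow(-5, -1))), Pow(-35802, -1))) = Add(Mul(44707, Rational(1, 8)), Mul(Add(-2, Mul(3, Rational(-1, 5))), Rational(-1, 35802))) = Add(Rational(44707, 8), Mul(Add(-2, Rational(-3, 5)), Rational(-1, 35802))) = Add(Rational(44707, 8), Mul(Rational(-13, 5), Rational(-1, 35802))) = Add(Rational(44707, 8), Rational(1, 13770)) = Rational(307807699, 55080)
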